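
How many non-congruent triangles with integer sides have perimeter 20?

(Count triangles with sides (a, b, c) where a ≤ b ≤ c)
With a ≤ b ≤ c and a + b + c = 20, the triangle inequality a + b > c gives c < 20/2, so c ≤ 9.
Iterate a from 1 to ⌊p/3⌋ = 6; for each a, b ranges from a to ⌊(p−a)/2⌋ with c = p − a − b, keeping only c ≥ b.
Triples: (2, 9, 9), (3, 8, 9), (4, 7, 9), …
Count = 8 triangles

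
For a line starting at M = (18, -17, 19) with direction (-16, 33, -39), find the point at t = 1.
P(1) = (18 + (-16)(1), -17 + 33(1), 19 + (-39)(1)) = (2, 16, -20)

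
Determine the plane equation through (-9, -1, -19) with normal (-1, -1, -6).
d = n·P = (-1)(-9) + (-1)(-1) + (-6)(-19) = 124
Plane: -x - y - 6z = 124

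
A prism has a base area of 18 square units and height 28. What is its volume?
Volume = base area * height
Volume = 18 * 28
Volume = 504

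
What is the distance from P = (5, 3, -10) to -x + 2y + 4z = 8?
d = |(-1)(5) + 2(3) + 4(-10) - (8)| / √((-1)² + 2² + 4²) = 47/√21 = 10.26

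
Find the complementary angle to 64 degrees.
Complementary angles sum to 90 degrees.
Other angle = 90 - 64
Other angle = 26 degrees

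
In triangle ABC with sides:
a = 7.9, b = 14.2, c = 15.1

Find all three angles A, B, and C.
By the law of cosines:
cos(A) = (b² + c² - a²)/(2bc) = 0.856357  →  A = 31.09°
cos(B) = (a² + c² - b²)/(2ac) = 0.372118  →  B = 68.15°
cos(C) = (a² + b² - c²)/(2ab) = 0.160635  →  C = 80.76°
Check: A + B + C = 180.0° ✓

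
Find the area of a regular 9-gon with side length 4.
For a regular 9-gon with side length s = 4:
Apothem a = s / (2*tan(pi/9)) = 4 / (2*tan(pi/9)) ≈ 5.495
Perimeter P = 9 * 4 = 36
Area = (1/2) * P * a = (1/2) * 36 * 5.495 = 98.91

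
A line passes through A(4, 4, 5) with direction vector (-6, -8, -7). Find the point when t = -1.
P(-1) = (4 + (-6)(-1), 4 + (-8)(-1), 5 + (-7)(-1)) = (10, 12, 12)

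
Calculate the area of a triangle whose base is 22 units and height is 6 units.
Area = (1/2) * base * height
Area = (1/2) * 22 * 6
Area = 66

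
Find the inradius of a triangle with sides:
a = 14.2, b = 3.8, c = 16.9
s = (a+b+c)/2 = (14.2+3.8+16.9)/2 = 17.45
Area = √(s(s-a)(s-b)(s-c)) = √(17.45·3.25·13.65·0.55) = 20.6342
r = Area/s = 20.6342/17.45 = 1.182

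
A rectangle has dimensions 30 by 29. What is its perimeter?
Perimeter = 2 * (length + width)
Perimeter = 2 * (30 + 29)
Perimeter = 2 * 59
Perimeter = 118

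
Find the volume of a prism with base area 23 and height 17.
Volume = base area * height
Volume = 23 * 17
Volume = 391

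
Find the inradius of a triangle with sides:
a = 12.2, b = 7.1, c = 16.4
s = (a+b+c)/2 = (12.2+7.1+16.4)/2 = 17.85
Area = √(s(s-a)(s-b)(s-c)) = √(17.85·5.65·10.75·1.45) = 39.6489
r = Area/s = 39.6489/17.85 = 2.221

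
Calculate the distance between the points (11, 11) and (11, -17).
Using the distance formula: d = sqrt((x₂-x₁)² + (y₂-y₁)²)
dx = 11 - 11 = 0
dy = (-17) - 11 = -28
d = sqrt(0² + (-28)²) = sqrt(0 + 784) = sqrt(784) = 28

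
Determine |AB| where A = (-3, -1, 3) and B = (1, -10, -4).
d = √[(4)² + (-9)² + (-7)²] = √146 = 12.08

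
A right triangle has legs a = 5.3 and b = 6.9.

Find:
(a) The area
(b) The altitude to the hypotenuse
(a) Area = ½ab = ½·5.3·6.9 = 18.285
(b) Hypotenuse c = √(5.3² + 6.9²) = √75.7 = 8.70057
    Area = ½·c·h_c  →  h_c = 2·Area/c = 2·18.285/8.70057 = 4.203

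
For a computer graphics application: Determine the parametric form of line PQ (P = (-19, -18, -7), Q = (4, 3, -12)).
Direction vector d = Q - P = (23, 21, -5)
x = -19 + 23t, y = -18 + 21t, z = -7 - 5t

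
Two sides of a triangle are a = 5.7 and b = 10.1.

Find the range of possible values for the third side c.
By the triangle inequality: |a - b| < c < a + b
|5.7 - 10.1| < c < 5.7 + 10.1
4.4 < c < 15.8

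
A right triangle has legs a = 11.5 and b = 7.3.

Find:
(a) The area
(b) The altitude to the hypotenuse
(a) Area = ½ab = ½·11.5·7.3 = 41.975
(b) Hypotenuse c = √(11.5² + 7.3²) = √185.54 = 13.6213
    Area = ½·c·h_c  →  h_c = 2·Area/c = 2·41.975/13.6213 = 6.163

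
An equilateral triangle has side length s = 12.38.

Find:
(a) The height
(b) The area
(a) Height h = s·√3/2 = 12.38·√3/2 = 10.72
(b) Area = (√3/4)·s² = (√3/4)·12.38² = (√3/4)·153.264 = 66.37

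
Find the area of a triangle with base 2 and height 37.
Area = (1/2) * base * height
Area = (1/2) * 2 * 37
Area = 37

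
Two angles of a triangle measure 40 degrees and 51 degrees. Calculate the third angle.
Sum of angles in a triangle = 180 degrees
Third angle = 180 - 40 - 51
Third angle = 89 degrees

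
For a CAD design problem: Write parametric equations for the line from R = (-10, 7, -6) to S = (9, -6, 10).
Direction vector d = S - R = (19, -13, 16)
x = -10 + 19t, y = 7 - 13t, z = -6 + 16t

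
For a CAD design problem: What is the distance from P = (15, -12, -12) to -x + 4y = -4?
d = |(-1)(15) + 4(-12) + 0(-12) - (-4)| / √((-1)² + 4² + 0²) = 59/√17 = 14.31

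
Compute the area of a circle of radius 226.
Area = pi * r²
Area = pi * 226²
Area = pi * 51076
Area = 160459.99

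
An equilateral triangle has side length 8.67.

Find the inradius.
For an equilateral triangle, r = s/(2√3) where s is the side.
r = 8.67/(2√3) = 8.67/3.464102 = 2.503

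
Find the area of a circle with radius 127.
Area = pi * r²
Area = pi * 127²
Area = pi * 16129
Area = 50670.75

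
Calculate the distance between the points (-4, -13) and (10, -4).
Using the distance formula: d = sqrt((x₂-x₁)² + (y₂-y₁)²)
dx = 10 - (-4) = 14
dy = (-4) - (-13) = 9
d = sqrt(14² + 9²) = sqrt(196 + 81) = sqrt(277) = 16.64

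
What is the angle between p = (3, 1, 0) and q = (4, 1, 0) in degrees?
p·q = 13, |p|² = 10, |q|² = 17
cos θ = 13/√170 ≈ 0.9971
θ ≈ 4.399°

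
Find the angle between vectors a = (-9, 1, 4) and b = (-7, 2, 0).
a·b = 65, |a|² = 98, |b|² = 53
cos θ = 65/√5194 ≈ 0.9019
θ ≈ 25.59°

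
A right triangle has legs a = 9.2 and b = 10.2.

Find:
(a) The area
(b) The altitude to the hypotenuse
(a) Area = ½ab = ½·9.2·10.2 = 46.92
(b) Hypotenuse c = √(9.2² + 10.2²) = √188.68 = 13.7361
    Area = ½·c·h_c  →  h_c = 2·Area/c = 2·46.92/13.7361 = 6.832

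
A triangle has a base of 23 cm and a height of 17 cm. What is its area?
Area = (1/2) * base * height
Area = (1/2) * 23 * 17
Area = 195.50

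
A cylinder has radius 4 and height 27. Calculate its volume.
Volume = pi * r² * h
Volume = pi * 4² * 27
Volume = pi * 16 * 27
Volume = pi * 432
Volume = 1357.17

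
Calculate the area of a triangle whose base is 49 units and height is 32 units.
Area = (1/2) * base * height
Area = (1/2) * 49 * 32
Area = 784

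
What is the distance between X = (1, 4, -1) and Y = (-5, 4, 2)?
d = √[(-6)² + (0)² + (3)²] = √45 = 6.708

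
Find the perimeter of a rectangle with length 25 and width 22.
Perimeter = 2 * (length + width)
Perimeter = 2 * (25 + 22)
Perimeter = 2 * 47
Perimeter = 94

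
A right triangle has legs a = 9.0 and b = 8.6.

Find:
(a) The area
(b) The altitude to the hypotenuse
(a) Area = ½ab = ½·9.0·8.6 = 38.7
(b) Hypotenuse c = √(9.0² + 8.6²) = √154.96 = 12.4483
    Area = ½·c·h_c  →  h_c = 2·Area/c = 2·38.7/12.4483 = 6.218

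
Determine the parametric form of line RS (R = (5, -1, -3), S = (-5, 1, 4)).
Direction vector d = S - R = (-10, 2, 7)
x = 5 - 10t, y = -1 + 2t, z = -3 + 7t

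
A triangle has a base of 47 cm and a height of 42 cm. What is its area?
Area = (1/2) * base * height
Area = (1/2) * 47 * 42
Area = 987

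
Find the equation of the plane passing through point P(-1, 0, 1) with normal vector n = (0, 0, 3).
d = n·P = (0)(-1) + (0)(0) + (3)(1) = 3
Plane: 3z = 3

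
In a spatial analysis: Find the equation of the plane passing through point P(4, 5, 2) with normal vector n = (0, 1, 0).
d = n·P = (0)(4) + (1)(5) + (0)(2) = 5
Plane: y = 5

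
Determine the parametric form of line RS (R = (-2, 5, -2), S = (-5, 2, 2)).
Direction vector d = S - R = (-3, -3, 4)
x = -2 - 3t, y = 5 - 3t, z = -2 + 4t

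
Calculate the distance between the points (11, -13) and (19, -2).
Using the distance formula: d = sqrt((x₂-x₁)² + (y₂-y₁)²)
dx = 19 - 11 = 8
dy = (-2) - (-13) = 11
d = sqrt(8² + 11²) = sqrt(64 + 121) = sqrt(185) = 13.60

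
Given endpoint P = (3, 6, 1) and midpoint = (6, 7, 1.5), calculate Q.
Q = (2×6 - 3, 2×7 - 6, 2×1.5 - 1) = (9, 8, 2)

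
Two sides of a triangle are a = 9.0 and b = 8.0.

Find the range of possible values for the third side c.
By the triangle inequality: |a - b| < c < a + b
|9.0 - 8.0| < c < 9.0 + 8.0
1 < c < 17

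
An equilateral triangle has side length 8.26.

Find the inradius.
For an equilateral triangle, r = s/(2√3) where s is the side.
r = 8.26/(2√3) = 8.26/3.464102 = 2.384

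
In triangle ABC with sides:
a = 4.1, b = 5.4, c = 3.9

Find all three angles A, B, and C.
By the law of cosines:
cos(A) = (b² + c² - a²)/(2bc) = 0.654321  →  A = 49.13°
cos(B) = (a² + c² - b²)/(2ac) = 0.089431  →  B = 84.87°
cos(C) = (a² + b² - c²)/(2ab) = 0.694670  →  C = 46°
Check: A + B + C = 180.0° ✓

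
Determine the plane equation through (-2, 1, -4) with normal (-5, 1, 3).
d = n·P = (-5)(-2) + (1)(1) + (3)(-4) = -1
Plane: -5x + y + 3z = -1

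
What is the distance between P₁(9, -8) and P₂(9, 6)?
Using the distance formula: d = sqrt((x₂-x₁)² + (y₂-y₁)²)
dx = 9 - 9 = 0
dy = 6 - (-8) = 14
d = sqrt(0² + 14²) = sqrt(0 + 196) = sqrt(196) = 14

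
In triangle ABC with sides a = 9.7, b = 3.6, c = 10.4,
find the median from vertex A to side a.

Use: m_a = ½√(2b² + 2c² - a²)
m_a = ½√(2·3.6² + 2·10.4² - 9.7²)
m_a = ½√(25.92 + 216.32 - 94.09) = ½√148.15 = 6.086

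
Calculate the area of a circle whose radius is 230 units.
Area = pi * r²
Area = pi * 230²
Area = pi * 52900
Area = 166190.25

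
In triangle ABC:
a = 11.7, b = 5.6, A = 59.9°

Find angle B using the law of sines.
sin(B)/b = sin(A)/a
sin(B) = b·sin(A)/a = 5.6·sin(59.9°)/11.7 = 0.414090
B = arcsin(0.414090) = 24.46°  (b ≤ a, so B ≤ A and the acute solution is unique)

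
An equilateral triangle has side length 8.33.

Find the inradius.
For an equilateral triangle, r = s/(2√3) where s is the side.
r = 8.33/(2√3) = 8.33/3.464102 = 2.405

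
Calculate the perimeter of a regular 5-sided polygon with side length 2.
Perimeter = number of sides * side length
Perimeter = 5 * 2
Perimeter = 10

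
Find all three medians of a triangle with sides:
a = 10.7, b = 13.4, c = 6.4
Using m_x = ½√(2y² + 2z² - x²):
m_a = ½√(2·13.4² + 2·6.4² - 10.7²) = ½√326.55 = 9.035
m_b = ½√(2·10.7² + 2·6.4² - 13.4²) = ½√131.34 = 5.73
m_c = ½√(2·10.7² + 2·13.4² - 6.4²) = ½√547.14 = 11.7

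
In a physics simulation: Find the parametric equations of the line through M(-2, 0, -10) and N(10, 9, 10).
Direction vector d = N - M = (12, 9, 20)
x = -2 + 12t, y = 0 + 9t, z = -10 + 20t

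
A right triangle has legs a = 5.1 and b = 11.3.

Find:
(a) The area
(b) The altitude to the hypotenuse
(a) Area = ½ab = ½·5.1·11.3 = 28.815
(b) Hypotenuse c = √(5.1² + 11.3²) = √153.7 = 12.3976
    Area = ½·c·h_c  →  h_c = 2·Area/c = 2·28.815/12.3976 = 4.648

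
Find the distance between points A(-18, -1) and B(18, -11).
Using the distance formula: d = sqrt((x₂-x₁)² + (y₂-y₁)²)
dx = 18 - (-18) = 36
dy = (-11) - (-1) = -10
d = sqrt(36² + (-10)²) = sqrt(1296 + 100) = sqrt(1396) = 37.36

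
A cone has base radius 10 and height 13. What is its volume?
Volume = (1/3) * pi * r² * h
Volume = (1/3) * pi * 10² * 13
Volume = (1/3) * pi * 100 * 13
Volume = (1/3) * pi * 1300
Volume = 1361.36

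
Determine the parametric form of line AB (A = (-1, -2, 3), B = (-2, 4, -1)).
Direction vector d = B - A = (-1, 6, -4)
x = -1 - t, y = -2 + 6t, z = 3 - 4t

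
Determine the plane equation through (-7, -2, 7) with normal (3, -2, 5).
d = n·P = (3)(-7) + (-2)(-2) + (5)(7) = 18
Plane: 3x - 2y + 5z = 18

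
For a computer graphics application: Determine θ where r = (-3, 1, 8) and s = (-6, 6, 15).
r·s = 144, |r|² = 74, |s|² = 297
cos θ = 144/√21978 ≈ 0.9713
θ ≈ 13.75°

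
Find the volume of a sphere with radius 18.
Volume = (4/3) * pi * r³
Volume = (4/3) * pi * 18³
Volume = (4/3) * pi * 5832
Volume = 24429.02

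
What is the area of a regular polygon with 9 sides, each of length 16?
For a regular 9-gon with side length s = 16:
Apothem a = s / (2*tan(pi/9)) = 16 / (2*tan(pi/9)) ≈ 21.9798
Perimeter P = 9 * 16 = 144
Area = (1/2) * P * a = (1/2) * 144 * 21.9798 = 1582.55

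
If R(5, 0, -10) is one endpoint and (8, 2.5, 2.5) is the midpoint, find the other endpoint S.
S = (2×8 - 5, 2×2.5 - 0, 2×2.5 - (-10)) = (11, 5, 15)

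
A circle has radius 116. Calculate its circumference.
Circumference = 2 * pi * r
Circumference = 2 * pi * 116
Circumference = 728.85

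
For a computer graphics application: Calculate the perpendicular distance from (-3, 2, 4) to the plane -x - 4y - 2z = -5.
d = |(-1)(-3) + (-4)(2) + (-2)(4) - (-5)| / √((-1)² + (-4)² + (-2)²) = 8/√21 = 1.746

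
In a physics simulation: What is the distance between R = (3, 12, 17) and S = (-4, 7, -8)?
d = √[(-7)² + (-5)² + (-25)²] = √699 = 26.44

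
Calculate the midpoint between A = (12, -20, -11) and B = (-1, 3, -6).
Midpoint = ((12-1)/2, (-20+3)/2, (-11-6)/2) = (5.5, -8.5, -8.5)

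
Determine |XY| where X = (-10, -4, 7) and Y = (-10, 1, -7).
d = √[(0)² + (5)² + (-14)²] = √221 = 14.87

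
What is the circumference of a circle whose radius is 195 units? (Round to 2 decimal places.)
Circumference = 2 * pi * r
Circumference = 2 * pi * 195
Circumference = 1225.22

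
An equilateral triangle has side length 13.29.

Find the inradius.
For an equilateral triangle, r = s/(2√3) where s is the side.
r = 13.29/(2√3) = 13.29/3.464102 = 3.836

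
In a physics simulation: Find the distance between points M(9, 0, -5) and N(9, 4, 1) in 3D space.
d = √[(0)² + (4)² + (6)²] = √52 = 7.211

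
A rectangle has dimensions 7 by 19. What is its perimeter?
Perimeter = 2 * (length + width)
Perimeter = 2 * (7 + 19)
Perimeter = 2 * 26
Perimeter = 52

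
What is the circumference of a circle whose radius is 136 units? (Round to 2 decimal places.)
Circumference = 2 * pi * r
Circumference = 2 * pi * 136
Circumference = 854.51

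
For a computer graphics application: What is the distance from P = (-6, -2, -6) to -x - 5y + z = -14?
d = |(-1)(-6) + (-5)(-2) + 1(-6) - (-14)| / √((-1)² + (-5)² + 1²) = 24/√27 = 4.619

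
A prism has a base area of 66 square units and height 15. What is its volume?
Volume = base area * height
Volume = 66 * 15
Volume = 990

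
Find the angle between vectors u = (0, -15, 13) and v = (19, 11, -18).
u·v = -399, |u|² = 394, |v|² = 806
cos θ = -399/√317564 ≈ -0.708
θ ≈ 135.1°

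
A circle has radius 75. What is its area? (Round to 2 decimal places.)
Area = pi * r²
Area = pi * 75²
Area = pi * 5625
Area = 17671.46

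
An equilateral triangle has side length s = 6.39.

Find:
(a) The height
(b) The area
(a) Height h = s·√3/2 = 6.39·√3/2 = 5.534
(b) Area = (√3/4)·s² = (√3/4)·6.39² = (√3/4)·40.8321 = 17.68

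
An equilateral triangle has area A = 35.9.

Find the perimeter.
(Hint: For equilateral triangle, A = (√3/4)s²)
A = (√3/4)s²  →  s² = 4A/√3 = 4·35.9/√3 = 82.9075
s = 9.10536
Perimeter = 3s = 27.32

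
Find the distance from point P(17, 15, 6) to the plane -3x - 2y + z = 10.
d = |(-3)(17) + (-2)(15) + 1(6) - (10)| / √((-3)² + (-2)² + 1²) = 85/√14 = 22.72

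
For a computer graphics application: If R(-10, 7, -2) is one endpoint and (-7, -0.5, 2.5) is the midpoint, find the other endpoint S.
S = (2×(-7) - (-10), 2×(-0.5) - 7, 2×2.5 - (-2)) = (-4, -8, 7)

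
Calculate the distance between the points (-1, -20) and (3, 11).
Using the distance formula: d = sqrt((x₂-x₁)² + (y₂-y₁)²)
dx = 3 - (-1) = 4
dy = 11 - (-20) = 31
d = sqrt(4² + 31²) = sqrt(16 + 961) = sqrt(977) = 31.26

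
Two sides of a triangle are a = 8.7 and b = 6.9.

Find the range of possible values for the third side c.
By the triangle inequality: |a - b| < c < a + b
|8.7 - 6.9| < c < 8.7 + 6.9
1.8 < c < 15.6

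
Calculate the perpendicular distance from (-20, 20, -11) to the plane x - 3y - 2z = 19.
d = |1(-20) + (-3)(20) + (-2)(-11) - (19)| / √(1² + (-3)² + (-2)²) = 77/√14 = 20.58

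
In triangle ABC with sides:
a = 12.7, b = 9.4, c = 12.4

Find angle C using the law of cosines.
cos(C) = (a² + b² - c²)/(2ab)
cos(C) = (12.7² + 9.4² - 12.4²)/(2·12.7·9.4) = 95.89/238.76 = 0.401617
C = arccos(0.401617) = 66.32°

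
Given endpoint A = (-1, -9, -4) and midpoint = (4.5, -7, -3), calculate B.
B = (2×4.5 - (-1), 2×(-7) - (-9), 2×(-3) - (-4)) = (10, -5, -2)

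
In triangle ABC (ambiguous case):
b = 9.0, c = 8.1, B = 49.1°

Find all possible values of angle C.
sin(C)/c = sin(B)/b  →  sin(C) = c·sin(B)/b = 8.1·sin(49.1°)/9.0 = 0.680268
C₁ = arcsin(0.680268) = 42.86°,  C₂ = 180° - C₁ = 137.14°
Check C₂: A = 180° - 49.1° - 137.14° = -6.24° ≤ 0, rejected
C = 42.86° (one solution)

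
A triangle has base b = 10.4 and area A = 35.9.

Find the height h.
A = ½bh  →  h = 2A/b
h = 2·35.9/10.4 = 6.904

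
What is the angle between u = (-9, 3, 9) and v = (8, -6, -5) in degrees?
u·v = -135, |u|² = 171, |v|² = 125
cos θ = -135/√21375 ≈ -0.9234
θ ≈ 157.4°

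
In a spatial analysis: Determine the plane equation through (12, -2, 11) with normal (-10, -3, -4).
d = n·P = (-10)(12) + (-3)(-2) + (-4)(11) = -158
Plane: -10x - 3y - 4z = -158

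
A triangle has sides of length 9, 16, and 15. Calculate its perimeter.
Perimeter = sum of all sides
Perimeter = 9 + 16 + 15
Perimeter = 40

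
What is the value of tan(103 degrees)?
tan(103 degrees) = -4.3315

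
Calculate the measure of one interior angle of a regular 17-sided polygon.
Interior angle of a regular n-gon = (n-2)*180/n
Interior angle = (17-2)*180/17
Interior angle = 15*180/17
Interior angle = 2700/17
Interior angle = 158.82 degrees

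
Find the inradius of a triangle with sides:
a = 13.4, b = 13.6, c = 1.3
s = (a+b+c)/2 = (13.4+13.6+1.3)/2 = 14.15
Area = √(s(s-a)(s-b)(s-c)) = √(14.15·0.75·0.55·12.85) = 8.66048
r = Area/s = 8.66048/14.15 = 0.612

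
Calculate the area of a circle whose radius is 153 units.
Area = pi * r²
Area = pi * 153²
Area = pi * 23409
Area = 73541.54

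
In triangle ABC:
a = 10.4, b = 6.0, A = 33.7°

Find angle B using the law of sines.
sin(B)/b = sin(A)/a
sin(B) = b·sin(A)/a = 6.0·sin(33.7°)/10.4 = 0.320103
B = arcsin(0.320103) = 18.67°  (b ≤ a, so B ≤ A and the acute solution is unique)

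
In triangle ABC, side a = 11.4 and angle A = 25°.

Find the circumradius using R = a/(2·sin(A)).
R = a/(2·sin(A)) = 11.4/(2·sin(25°))
R = 11.4/(2·0.422618) = 11.4/0.845237 = 13.49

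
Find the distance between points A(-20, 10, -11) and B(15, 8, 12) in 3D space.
d = √[(35)² + (-2)² + (23)²] = √1758 = 41.93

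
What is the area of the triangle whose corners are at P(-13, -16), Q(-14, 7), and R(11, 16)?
Using the coordinate formula: Area = (1/2)|x₁(y₂-y₃) + x₂(y₃-y₁) + x₃(y₁-y₂)|
Area = (1/2)|(-13)(7-16) + (-14)(16-(-16)) + 11((-16)-7)|
Area = (1/2)|(-13)*(-9) + (-14)*32 + 11*(-23)|
Area = (1/2)|117 + (-448) + (-253)|
Area = (1/2)*584 = 292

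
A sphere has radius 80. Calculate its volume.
Volume = (4/3) * pi * r³
Volume = (4/3) * pi * 80³
Volume = (4/3) * pi * 512000
Volume = 2144660.58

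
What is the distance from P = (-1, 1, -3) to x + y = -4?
d = |1(-1) + 1(1) + 0(-3) - (-4)| / √(1² + 1² + 0²) = 4/√2 = 2.828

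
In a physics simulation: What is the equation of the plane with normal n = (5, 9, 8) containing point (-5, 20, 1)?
d = n·P = (5)(-5) + (9)(20) + (8)(1) = 163
Plane: 5x + 9y + 8z = 163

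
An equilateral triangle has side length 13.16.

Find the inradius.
For an equilateral triangle, r = s/(2√3) where s is the side.
r = 13.16/(2√3) = 13.16/3.464102 = 3.799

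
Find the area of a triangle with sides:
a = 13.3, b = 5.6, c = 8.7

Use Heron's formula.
s = (a+b+c)/2 = (13.3+5.6+8.7)/2 = 13.8
A = √(s(s-a)(s-b)(s-c)) = √(13.8·0.5·8.2·5.1)
A = √288.558 = 16.99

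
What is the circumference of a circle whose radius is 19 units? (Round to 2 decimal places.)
Circumference = 2 * pi * r
Circumference = 2 * pi * 19
Circumference = 119.38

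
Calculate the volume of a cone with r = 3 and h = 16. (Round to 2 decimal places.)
Volume = (1/3) * pi * r² * h
Volume = (1/3) * pi * 3² * 16
Volume = (1/3) * pi * 9 * 16
Volume = (1/3) * pi * 144
Volume = 150.80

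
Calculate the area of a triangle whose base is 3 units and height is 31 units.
Area = (1/2) * base * height
Area = (1/2) * 3 * 31
Area = 46.50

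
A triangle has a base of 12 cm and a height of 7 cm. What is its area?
Area = (1/2) * base * height
Area = (1/2) * 12 * 7
Area = 42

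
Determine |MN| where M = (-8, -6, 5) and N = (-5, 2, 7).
d = √[(3)² + (8)² + (2)²] = √77 = 8.775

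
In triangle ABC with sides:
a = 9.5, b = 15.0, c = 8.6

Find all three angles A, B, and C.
By the law of cosines:
cos(A) = (b² + c² - a²)/(2bc) = 0.808953  →  A = 36.01°
cos(B) = (a² + c² - b²)/(2ac) = -0.372032  →  B = 111.8°
cos(C) = (a² + b² - c²)/(2ab) = 0.846632  →  C = 32.15°
Check: A + B + C = 180.0° ✓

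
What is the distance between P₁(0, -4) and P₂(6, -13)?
Using the distance formula: d = sqrt((x₂-x₁)² + (y₂-y₁)²)
dx = 6 - 0 = 6
dy = (-13) - (-4) = -9
d = sqrt(6² + (-9)²) = sqrt(36 + 81) = sqrt(117) = 10.82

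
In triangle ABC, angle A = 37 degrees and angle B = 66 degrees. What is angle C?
Sum of angles in a triangle = 180 degrees
Third angle = 180 - 37 - 66
Third angle = 77 degrees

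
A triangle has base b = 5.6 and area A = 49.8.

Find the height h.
A = ½bh  →  h = 2A/b
h = 2·49.8/5.6 = 17.79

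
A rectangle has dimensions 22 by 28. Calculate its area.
Area = length * width
Area = 22 * 28
Area = 616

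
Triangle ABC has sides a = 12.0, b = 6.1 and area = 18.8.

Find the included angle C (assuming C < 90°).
Area = ½ab·sin(C)  →  sin(C) = 2·Area/(ab)
sin(C) = 2·18.8/(12.0·6.1) = 0.513661
C = arcsin(0.513661) = 30.91°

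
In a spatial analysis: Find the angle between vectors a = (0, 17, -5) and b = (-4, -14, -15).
a·b = -163, |a|² = 314, |b|² = 437
cos θ = -163/√137218 ≈ -0.44
θ ≈ 116.1°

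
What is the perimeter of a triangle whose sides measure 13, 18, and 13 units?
Perimeter = sum of all sides
Perimeter = 13 + 18 + 13
Perimeter = 44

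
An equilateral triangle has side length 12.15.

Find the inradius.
For an equilateral triangle, r = s/(2√3) where s is the side.
r = 12.15/(2√3) = 12.15/3.464102 = 3.507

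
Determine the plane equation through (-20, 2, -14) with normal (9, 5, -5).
d = n·P = (9)(-20) + (5)(2) + (-5)(-14) = -100
Plane: 9x + 5y - 5z = -100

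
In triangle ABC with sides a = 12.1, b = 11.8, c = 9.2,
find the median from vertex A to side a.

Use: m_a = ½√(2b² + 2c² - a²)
m_a = ½√(2·11.8² + 2·9.2² - 12.1²)
m_a = ½√(278.48 + 169.28 - 146.41) = ½√301.35 = 8.68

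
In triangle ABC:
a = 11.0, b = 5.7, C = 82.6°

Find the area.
Using A = ½ab·sin(C):
A = ½·11.0·5.7·sin(82.6°) = ½·62.7·0.991671 = 31.09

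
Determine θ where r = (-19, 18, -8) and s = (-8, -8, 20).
r·s = -152, |r|² = 749, |s|² = 528
cos θ = -152/√395472 ≈ -0.2417
θ ≈ 104.0°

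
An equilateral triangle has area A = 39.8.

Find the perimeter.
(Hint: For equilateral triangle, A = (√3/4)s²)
A = (√3/4)s²  →  s² = 4A/√3 = 4·39.8/√3 = 91.9142
s = 9.58719
Perimeter = 3s = 28.76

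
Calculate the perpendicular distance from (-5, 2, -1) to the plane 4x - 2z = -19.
d = |4(-5) + 0(2) + (-2)(-1) - (-19)| / √(4² + 0² + (-2)²) = 1/√20 = 0.2236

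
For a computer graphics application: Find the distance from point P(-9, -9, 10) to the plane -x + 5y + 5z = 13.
d = |(-1)(-9) + 5(-9) + 5(10) - (13)| / √((-1)² + 5² + 5²) = 1/√51 = 0.14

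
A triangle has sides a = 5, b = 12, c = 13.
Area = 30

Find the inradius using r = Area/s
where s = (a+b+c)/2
s = (5+12+13)/2 = 15
r = Area/s = 30/15 = 2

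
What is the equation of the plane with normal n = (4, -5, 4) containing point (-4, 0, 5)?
d = n·P = (4)(-4) + (-5)(0) + (4)(5) = 4
Plane: 4x - 5y + 4z = 4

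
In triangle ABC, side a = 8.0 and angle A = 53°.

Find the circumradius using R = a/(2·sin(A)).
R = a/(2·sin(A)) = 8.0/(2·sin(53°))
R = 8.0/(2·0.798636) = 8.0/1.597271 = 5.009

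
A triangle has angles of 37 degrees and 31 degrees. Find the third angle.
Sum of angles in a triangle = 180 degrees
Third angle = 180 - 37 - 31
Third angle = 112 degrees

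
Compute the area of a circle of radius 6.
Area = pi * r²
Area = pi * 6²
Area = pi * 36
Area = 113.10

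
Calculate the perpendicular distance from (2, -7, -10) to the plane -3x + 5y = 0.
d = |(-3)(2) + 5(-7) + 0(-10) - (0)| / √((-3)² + 5² + 0²) = 41/√34 = 7.031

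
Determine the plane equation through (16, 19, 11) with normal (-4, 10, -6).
d = n·P = (-4)(16) + (10)(19) + (-6)(11) = 60
Plane: -4x + 10y - 6z = 60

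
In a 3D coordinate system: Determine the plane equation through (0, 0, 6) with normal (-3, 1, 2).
d = n·P = (-3)(0) + (1)(0) + (2)(6) = 12
Plane: -3x + y + 2z = 12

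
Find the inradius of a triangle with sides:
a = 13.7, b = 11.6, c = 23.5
s = (a+b+c)/2 = (13.7+11.6+23.5)/2 = 24.4
Area = √(s(s-a)(s-b)(s-c)) = √(24.4·10.7·12.8·0.9) = 54.842
r = Area/s = 54.842/24.4 = 2.248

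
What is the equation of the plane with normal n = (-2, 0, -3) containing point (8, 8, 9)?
d = n·P = (-2)(8) + (0)(8) + (-3)(9) = -43
Plane: -2x - 3z = -43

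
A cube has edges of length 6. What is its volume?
Volume = s³
Volume = 6³
Volume = 216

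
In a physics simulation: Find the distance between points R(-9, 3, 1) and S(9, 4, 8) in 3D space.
d = √[(18)² + (1)² + (7)²] = √374 = 19.34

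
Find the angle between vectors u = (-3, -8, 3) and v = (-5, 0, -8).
u·v = -9, |u|² = 82, |v|² = 89
cos θ = -9/√7298 ≈ -0.1054
θ ≈ 96.05°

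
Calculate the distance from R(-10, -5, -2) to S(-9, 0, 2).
d = √[(1)² + (5)² + (4)²] = √42 = 6.481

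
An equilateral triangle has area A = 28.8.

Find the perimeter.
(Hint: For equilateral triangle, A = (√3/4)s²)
A = (√3/4)s²  →  s² = 4A/√3 = 4·28.8/√3 = 66.5108
s = 8.15541
Perimeter = 3s = 24.47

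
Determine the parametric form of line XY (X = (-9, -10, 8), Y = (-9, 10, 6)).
Direction vector d = Y - X = (0, 20, -2)
x = -9, y = -10 + 20t, z = 8 - 2t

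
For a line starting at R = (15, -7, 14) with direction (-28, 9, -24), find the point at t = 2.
P(2) = (15 + (-28)(2), -7 + 9(2), 14 + (-24)(2)) = (-41, 11, -34)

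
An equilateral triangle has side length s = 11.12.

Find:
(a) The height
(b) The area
(a) Height h = s·√3/2 = 11.12·√3/2 = 9.63
(b) Area = (√3/4)·s² = (√3/4)·11.12² = (√3/4)·123.654 = 53.54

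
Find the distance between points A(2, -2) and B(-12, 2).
Using the distance formula: d = sqrt((x₂-x₁)² + (y₂-y₁)²)
dx = (-12) - 2 = -14
dy = 2 - (-2) = 4
d = sqrt((-14)² + 4²) = sqrt(196 + 16) = sqrt(212) = 14.56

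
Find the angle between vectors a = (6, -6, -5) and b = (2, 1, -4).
a·b = 26, |a|² = 97, |b|² = 21
cos θ = 26/√2037 ≈ 0.5761
θ ≈ 54.83°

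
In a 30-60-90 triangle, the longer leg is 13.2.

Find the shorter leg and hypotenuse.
In a 30-60-90 triangle, sides are in ratio 1 : √3 : 2.
Long leg = short leg·√3  →  short leg = 13.2/√3 = 7.621
Hypotenuse = 2·(short leg) = 2·13.2/√3 = 15.24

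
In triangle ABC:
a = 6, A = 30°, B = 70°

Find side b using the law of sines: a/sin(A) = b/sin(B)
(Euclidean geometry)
b = a·sin(B)/sin(A) = 6·sin(70°)/sin(30°)
b = 6·0.939693/0.500000 = 11.28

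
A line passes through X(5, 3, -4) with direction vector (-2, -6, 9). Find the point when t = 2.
P(2) = (5 + (-2)(2), 3 + (-6)(2), -4 + 9(2)) = (1, -9, 14)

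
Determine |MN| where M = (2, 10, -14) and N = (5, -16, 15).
d = √[(3)² + (-26)² + (29)²] = √1526 = 39.06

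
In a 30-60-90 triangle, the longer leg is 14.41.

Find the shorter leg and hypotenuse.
In a 30-60-90 triangle, sides are in ratio 1 : √3 : 2.
Long leg = short leg·√3  →  short leg = 14.41/√3 = 8.32
Hypotenuse = 2·(short leg) = 2·14.41/√3 = 16.64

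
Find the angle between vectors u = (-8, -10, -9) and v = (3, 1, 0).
u·v = -34, |u|² = 245, |v|² = 10
cos θ = -34/√2450 ≈ -0.6869
θ ≈ 133.4°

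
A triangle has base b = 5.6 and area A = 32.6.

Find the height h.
A = ½bh  →  h = 2A/b
h = 2·32.6/5.6 = 11.64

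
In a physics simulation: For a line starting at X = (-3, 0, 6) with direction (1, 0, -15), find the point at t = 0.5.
P(0.5) = (-3 + 1(0.5), 0 + 0(0.5), 6 + (-15)(0.5)) = (-2.5, 0, -1.5)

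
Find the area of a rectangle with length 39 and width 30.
Area = length * width
Area = 39 * 30
Area = 1170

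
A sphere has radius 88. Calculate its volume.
Volume = (4/3) * pi * r³
Volume = (4/3) * pi * 88³
Volume = (4/3) * pi * 681472
Volume = 2854543.24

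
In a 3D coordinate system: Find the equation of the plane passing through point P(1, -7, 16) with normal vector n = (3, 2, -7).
d = n·P = (3)(1) + (2)(-7) + (-7)(16) = -123
Plane: 3x + 2y - 7z = -123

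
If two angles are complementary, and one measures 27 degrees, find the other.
Complementary angles sum to 90 degrees.
Other angle = 90 - 27
Other angle = 63 degrees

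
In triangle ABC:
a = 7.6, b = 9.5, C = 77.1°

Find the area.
Using A = ½ab·sin(C):
A = ½·7.6·9.5·sin(77.1°) = ½·72.2·0.974761 = 35.19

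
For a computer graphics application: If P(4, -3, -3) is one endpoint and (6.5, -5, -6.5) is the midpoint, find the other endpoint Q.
Q = (2×6.5 - 4, 2×(-5) - (-3), 2×(-6.5) - (-3)) = (9, -7, -10)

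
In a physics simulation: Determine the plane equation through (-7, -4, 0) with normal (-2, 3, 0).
d = n·P = (-2)(-7) + (3)(-4) + (0)(0) = 2
Plane: -2x + 3y = 2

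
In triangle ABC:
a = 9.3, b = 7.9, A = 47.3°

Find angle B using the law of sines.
sin(B)/b = sin(A)/a
sin(B) = b·sin(A)/a = 7.9·sin(47.3°)/9.3 = 0.624282
B = arcsin(0.624282) = 38.63°  (b ≤ a, so B ≤ A and the acute solution is unique)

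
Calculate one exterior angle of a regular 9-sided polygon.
Exterior angle of a regular n-gon = 360/n
Exterior angle = 360/9
Exterior angle = 40 degrees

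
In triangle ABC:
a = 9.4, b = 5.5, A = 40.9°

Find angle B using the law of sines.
sin(B)/b = sin(A)/a
sin(B) = b·sin(A)/a = 5.5·sin(40.9°)/9.4 = 0.383093
B = arcsin(0.383093) = 22.53°  (b ≤ a, so B ≤ A and the acute solution is unique)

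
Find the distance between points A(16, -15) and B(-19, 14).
Using the distance formula: d = sqrt((x₂-x₁)² + (y₂-y₁)²)
dx = (-19) - 16 = -35
dy = 14 - (-15) = 29
d = sqrt((-35)² + 29²) = sqrt(1225 + 841) = sqrt(2066) = 45.45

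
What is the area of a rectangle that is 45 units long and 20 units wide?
Area = length * width
Area = 45 * 20
Area = 900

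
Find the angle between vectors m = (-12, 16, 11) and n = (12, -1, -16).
m·n = -336, |m|² = 521, |n|² = 401
cos θ = -336/√208921 ≈ -0.7351
θ ≈ 137.3°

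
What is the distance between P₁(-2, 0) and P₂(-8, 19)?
Using the distance formula: d = sqrt((x₂-x₁)² + (y₂-y₁)²)
dx = (-8) - (-2) = -6
dy = 19 - 0 = 19
d = sqrt((-6)² + 19²) = sqrt(36 + 361) = sqrt(397) = 19.92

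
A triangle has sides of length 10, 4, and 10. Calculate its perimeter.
Perimeter = sum of all sides
Perimeter = 10 + 4 + 10
Perimeter = 24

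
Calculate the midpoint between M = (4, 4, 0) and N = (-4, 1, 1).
Midpoint = ((4-4)/2, (4+1)/2, (0+1)/2) = (0, 2.5, 0.5)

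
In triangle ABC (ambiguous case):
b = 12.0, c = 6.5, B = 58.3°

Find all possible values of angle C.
sin(C)/c = sin(B)/b  →  sin(C) = c·sin(B)/b = 6.5·sin(58.3°)/12.0 = 0.460856
C₁ = arcsin(0.460856) = 27.44°,  C₂ = 180° - C₁ = 152.56°
Check C₂: A = 180° - 58.3° - 152.56° = -30.86° ≤ 0, rejected
C = 27.44° (one solution)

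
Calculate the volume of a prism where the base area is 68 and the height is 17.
Volume = base area * height
Volume = 68 * 17
Volume = 1156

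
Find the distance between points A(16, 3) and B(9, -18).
Using the distance formula: d = sqrt((x₂-x₁)² + (y₂-y₁)²)
dx = 9 - 16 = -7
dy = (-18) - 3 = -21
d = sqrt((-7)² + (-21)²) = sqrt(49 + 441) = sqrt(490) = 22.14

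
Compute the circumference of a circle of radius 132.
Circumference = 2 * pi * r
Circumference = 2 * pi * 132
Circumference = 829.38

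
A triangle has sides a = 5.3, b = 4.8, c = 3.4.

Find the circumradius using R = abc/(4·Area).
s = (a+b+c)/2 = 6.75
Area = √(s(s-a)(s-b)(s-c)) = √(6.75·1.45·1.95·3.35) = 7.99605
R = abc/(4·Area) = (5.3·4.8·3.4)/(4·7.99605) = 86.496/31.9842 = 2.704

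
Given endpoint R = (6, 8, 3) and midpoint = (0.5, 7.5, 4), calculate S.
S = (2×0.5 - 6, 2×7.5 - 8, 2×4 - 3) = (-5, 7, 5)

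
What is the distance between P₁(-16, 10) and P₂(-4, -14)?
Using the distance formula: d = sqrt((x₂-x₁)² + (y₂-y₁)²)
dx = (-4) - (-16) = 12
dy = (-14) - 10 = -24
d = sqrt(12² + (-24)²) = sqrt(144 + 576) = sqrt(720) = 26.83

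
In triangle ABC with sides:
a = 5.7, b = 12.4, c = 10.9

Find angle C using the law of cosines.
cos(C) = (a² + b² - c²)/(2ab)
cos(C) = (5.7² + 12.4² - 10.9²)/(2·5.7·12.4) = 67.44/141.36 = 0.477080
C = arccos(0.477080) = 61.51°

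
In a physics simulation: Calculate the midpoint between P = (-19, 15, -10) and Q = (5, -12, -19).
Midpoint = ((-19+5)/2, (15-12)/2, (-10-19)/2) = (-7, 1.5, -14.5)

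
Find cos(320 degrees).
cos(320 degrees) = 0.766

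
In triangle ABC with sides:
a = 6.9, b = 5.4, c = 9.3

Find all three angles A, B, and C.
By the law of cosines:
cos(A) = (b² + c² - a²)/(2bc) = 0.677419  →  A = 47.36°
cos(B) = (a² + c² - b²)/(2ac) = 0.817672  →  B = 35.15°
cos(C) = (a² + b² - c²)/(2ab) = -0.130435  →  C = 97.49°
Check: A + B + C = 180.0° ✓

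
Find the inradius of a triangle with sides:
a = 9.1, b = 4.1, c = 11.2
s = (a+b+c)/2 = (9.1+4.1+11.2)/2 = 12.2
Area = √(s(s-a)(s-b)(s-c)) = √(12.2·3.1·8.1·1) = 17.5026
r = Area/s = 17.5026/12.2 = 1.435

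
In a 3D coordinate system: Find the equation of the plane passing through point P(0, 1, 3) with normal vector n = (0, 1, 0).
d = n·P = (0)(0) + (1)(1) + (0)(3) = 1
Plane: y = 1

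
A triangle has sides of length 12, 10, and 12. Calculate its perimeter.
Perimeter = sum of all sides
Perimeter = 12 + 10 + 12
Perimeter = 34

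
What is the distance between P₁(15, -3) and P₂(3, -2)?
Using the distance formula: d = sqrt((x₂-x₁)² + (y₂-y₁)²)
dx = 3 - 15 = -12
dy = (-2) - (-3) = 1
d = sqrt((-12)² + 1²) = sqrt(144 + 1) = sqrt(145) = 12.04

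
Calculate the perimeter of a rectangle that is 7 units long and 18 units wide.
Perimeter = 2 * (length + width)
Perimeter = 2 * (7 + 18)
Perimeter = 2 * 25
Perimeter = 50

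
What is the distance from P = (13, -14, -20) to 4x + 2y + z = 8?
d = |4(13) + 2(-14) + 1(-20) - (8)| / √(4² + 2² + 1²) = 4/√21 = 0.8729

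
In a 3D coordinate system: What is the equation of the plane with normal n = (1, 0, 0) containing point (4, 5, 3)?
d = n·P = (1)(4) + (0)(5) + (0)(3) = 4
Plane: x = 4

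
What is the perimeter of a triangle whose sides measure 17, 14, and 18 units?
Perimeter = sum of all sides
Perimeter = 17 + 14 + 18
Perimeter = 49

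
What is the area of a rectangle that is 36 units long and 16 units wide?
Area = length * width
Area = 36 * 16
Area = 576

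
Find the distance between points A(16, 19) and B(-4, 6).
Using the distance formula: d = sqrt((x₂-x₁)² + (y₂-y₁)²)
dx = (-4) - 16 = -20
dy = 6 - 19 = -13
d = sqrt((-20)² + (-13)²) = sqrt(400 + 169) = sqrt(569) = 23.85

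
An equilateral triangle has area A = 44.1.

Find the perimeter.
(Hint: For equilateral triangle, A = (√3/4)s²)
A = (√3/4)s²  →  s² = 4A/√3 = 4·44.1/√3 = 101.845
s = 10.0918
Perimeter = 3s = 30.28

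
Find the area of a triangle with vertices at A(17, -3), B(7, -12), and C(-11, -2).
Using the coordinate formula: Area = (1/2)|x₁(y₂-y₃) + x₂(y₃-y₁) + x₃(y₁-y₂)|
Area = (1/2)|17((-12)-(-2)) + 7((-2)-(-3)) + (-11)((-3)-(-12))|
Area = (1/2)|17*(-10) + 7*1 + (-11)*9|
Area = (1/2)|(-170) + 7 + (-99)|
Area = (1/2)*262 = 131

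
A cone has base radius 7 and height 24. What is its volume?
Volume = (1/3) * pi * r² * h
Volume = (1/3) * pi * 7² * 24
Volume = (1/3) * pi * 49 * 24
Volume = (1/3) * pi * 1176
Volume = 1231.50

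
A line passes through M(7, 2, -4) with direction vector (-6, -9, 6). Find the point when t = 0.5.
P(0.5) = (7 + (-6)(0.5), 2 + (-9)(0.5), -4 + 6(0.5)) = (4, -2.5, -1)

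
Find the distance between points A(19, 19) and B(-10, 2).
Using the distance formula: d = sqrt((x₂-x₁)² + (y₂-y₁)²)
dx = (-10) - 19 = -29
dy = 2 - 19 = -17
d = sqrt((-29)² + (-17)²) = sqrt(841 + 289) = sqrt(1130) = 33.62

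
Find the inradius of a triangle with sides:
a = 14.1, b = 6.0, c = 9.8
s = (a+b+c)/2 = (14.1+6.0+9.8)/2 = 14.95
Area = √(s(s-a)(s-b)(s-c)) = √(14.95·0.85·8.95·5.15) = 24.2017
r = Area/s = 24.2017/14.95 = 1.619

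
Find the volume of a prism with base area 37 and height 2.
Volume = base area * height
Volume = 37 * 2
Volume = 74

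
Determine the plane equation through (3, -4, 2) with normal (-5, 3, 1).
d = n·P = (-5)(3) + (3)(-4) + (1)(2) = -25
Plane: -5x + 3y + z = -25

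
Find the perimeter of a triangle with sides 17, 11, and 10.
Perimeter = sum of all sides
Perimeter = 17 + 11 + 10
Perimeter = 38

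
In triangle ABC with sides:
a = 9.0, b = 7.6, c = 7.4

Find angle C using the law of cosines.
cos(C) = (a² + b² - c²)/(2ab)
cos(C) = (9.0² + 7.6² - 7.4²)/(2·9.0·7.6) = 84/136.8 = 0.614035
C = arccos(0.614035) = 52.12°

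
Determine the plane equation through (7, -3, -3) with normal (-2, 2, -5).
d = n·P = (-2)(7) + (2)(-3) + (-5)(-3) = -5
Plane: -2x + 2y - 5z = -5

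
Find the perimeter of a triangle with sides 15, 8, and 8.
Perimeter = sum of all sides
Perimeter = 15 + 8 + 8
Perimeter = 31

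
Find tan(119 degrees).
tan(119 degrees) = -1.804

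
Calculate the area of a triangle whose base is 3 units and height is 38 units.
Area = (1/2) * base * height
Area = (1/2) * 3 * 38
Area = 57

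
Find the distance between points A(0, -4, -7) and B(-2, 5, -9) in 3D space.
d = √[(-2)² + (9)² + (-2)²] = √89 = 9.434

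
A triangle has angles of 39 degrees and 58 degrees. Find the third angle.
Sum of angles in a triangle = 180 degrees
Third angle = 180 - 39 - 58
Third angle = 83 degrees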